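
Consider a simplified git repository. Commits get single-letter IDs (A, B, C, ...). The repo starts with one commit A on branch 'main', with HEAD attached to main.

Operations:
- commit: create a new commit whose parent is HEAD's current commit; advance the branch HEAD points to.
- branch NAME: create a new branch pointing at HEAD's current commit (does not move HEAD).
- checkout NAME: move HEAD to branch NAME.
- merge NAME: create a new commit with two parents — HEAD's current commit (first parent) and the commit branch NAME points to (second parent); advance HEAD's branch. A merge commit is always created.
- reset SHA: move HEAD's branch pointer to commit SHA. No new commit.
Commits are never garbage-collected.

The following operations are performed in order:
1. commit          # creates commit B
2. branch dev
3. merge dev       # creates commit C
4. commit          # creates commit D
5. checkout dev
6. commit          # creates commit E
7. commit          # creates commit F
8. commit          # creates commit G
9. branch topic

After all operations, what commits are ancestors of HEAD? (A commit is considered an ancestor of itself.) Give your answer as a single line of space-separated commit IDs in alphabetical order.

Answer: A B E F G

Derivation:
After op 1 (commit): HEAD=main@B [main=B]
After op 2 (branch): HEAD=main@B [dev=B main=B]
After op 3 (merge): HEAD=main@C [dev=B main=C]
After op 4 (commit): HEAD=main@D [dev=B main=D]
After op 5 (checkout): HEAD=dev@B [dev=B main=D]
After op 6 (commit): HEAD=dev@E [dev=E main=D]
After op 7 (commit): HEAD=dev@F [dev=F main=D]
After op 8 (commit): HEAD=dev@G [dev=G main=D]
After op 9 (branch): HEAD=dev@G [dev=G main=D topic=G]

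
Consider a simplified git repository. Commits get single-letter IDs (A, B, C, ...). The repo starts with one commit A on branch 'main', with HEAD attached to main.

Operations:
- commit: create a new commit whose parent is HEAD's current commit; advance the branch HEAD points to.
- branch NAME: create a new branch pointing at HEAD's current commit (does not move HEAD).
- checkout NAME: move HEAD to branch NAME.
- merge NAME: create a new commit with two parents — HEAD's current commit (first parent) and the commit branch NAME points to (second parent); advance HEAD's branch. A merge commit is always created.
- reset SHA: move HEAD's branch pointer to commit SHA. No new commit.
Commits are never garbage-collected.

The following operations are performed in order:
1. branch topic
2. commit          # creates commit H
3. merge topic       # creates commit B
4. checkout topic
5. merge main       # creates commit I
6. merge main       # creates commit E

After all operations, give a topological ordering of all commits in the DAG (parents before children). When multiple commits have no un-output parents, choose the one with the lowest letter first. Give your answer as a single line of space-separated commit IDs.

Answer: A H B I E

Derivation:
After op 1 (branch): HEAD=main@A [main=A topic=A]
After op 2 (commit): HEAD=main@H [main=H topic=A]
After op 3 (merge): HEAD=main@B [main=B topic=A]
After op 4 (checkout): HEAD=topic@A [main=B topic=A]
After op 5 (merge): HEAD=topic@I [main=B topic=I]
After op 6 (merge): HEAD=topic@E [main=B topic=E]
commit A: parents=[]
commit B: parents=['H', 'A']
commit E: parents=['I', 'B']
commit H: parents=['A']
commit I: parents=['A', 'B']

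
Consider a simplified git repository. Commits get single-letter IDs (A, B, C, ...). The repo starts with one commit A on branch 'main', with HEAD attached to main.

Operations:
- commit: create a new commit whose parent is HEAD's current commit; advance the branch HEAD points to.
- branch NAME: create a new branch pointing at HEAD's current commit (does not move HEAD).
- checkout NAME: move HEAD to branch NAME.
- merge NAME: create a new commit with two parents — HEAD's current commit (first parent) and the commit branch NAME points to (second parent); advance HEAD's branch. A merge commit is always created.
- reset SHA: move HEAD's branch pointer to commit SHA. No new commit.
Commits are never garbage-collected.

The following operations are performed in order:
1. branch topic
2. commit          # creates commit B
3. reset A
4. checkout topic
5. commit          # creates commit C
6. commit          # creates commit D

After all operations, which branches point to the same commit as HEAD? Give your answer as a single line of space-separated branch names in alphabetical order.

Answer: topic

Derivation:
After op 1 (branch): HEAD=main@A [main=A topic=A]
After op 2 (commit): HEAD=main@B [main=B topic=A]
After op 3 (reset): HEAD=main@A [main=A topic=A]
After op 4 (checkout): HEAD=topic@A [main=A topic=A]
After op 5 (commit): HEAD=topic@C [main=A topic=C]
After op 6 (commit): HEAD=topic@D [main=A topic=D]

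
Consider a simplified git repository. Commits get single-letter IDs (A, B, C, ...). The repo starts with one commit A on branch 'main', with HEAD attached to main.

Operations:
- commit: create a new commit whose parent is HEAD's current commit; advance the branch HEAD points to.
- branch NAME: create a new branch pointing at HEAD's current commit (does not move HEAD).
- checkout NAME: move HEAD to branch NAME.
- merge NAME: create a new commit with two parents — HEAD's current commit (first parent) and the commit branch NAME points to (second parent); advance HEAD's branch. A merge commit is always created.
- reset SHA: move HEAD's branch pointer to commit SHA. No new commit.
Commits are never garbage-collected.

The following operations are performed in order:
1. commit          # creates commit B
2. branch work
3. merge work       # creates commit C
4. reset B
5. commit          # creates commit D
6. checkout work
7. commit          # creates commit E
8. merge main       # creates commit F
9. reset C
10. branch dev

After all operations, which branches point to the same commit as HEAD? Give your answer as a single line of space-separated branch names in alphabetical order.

Answer: dev work

Derivation:
After op 1 (commit): HEAD=main@B [main=B]
After op 2 (branch): HEAD=main@B [main=B work=B]
After op 3 (merge): HEAD=main@C [main=C work=B]
After op 4 (reset): HEAD=main@B [main=B work=B]
After op 5 (commit): HEAD=main@D [main=D work=B]
After op 6 (checkout): HEAD=work@B [main=D work=B]
After op 7 (commit): HEAD=work@E [main=D work=E]
After op 8 (merge): HEAD=work@F [main=D work=F]
After op 9 (reset): HEAD=work@C [main=D work=C]
After op 10 (branch): HEAD=work@C [dev=C main=D work=C]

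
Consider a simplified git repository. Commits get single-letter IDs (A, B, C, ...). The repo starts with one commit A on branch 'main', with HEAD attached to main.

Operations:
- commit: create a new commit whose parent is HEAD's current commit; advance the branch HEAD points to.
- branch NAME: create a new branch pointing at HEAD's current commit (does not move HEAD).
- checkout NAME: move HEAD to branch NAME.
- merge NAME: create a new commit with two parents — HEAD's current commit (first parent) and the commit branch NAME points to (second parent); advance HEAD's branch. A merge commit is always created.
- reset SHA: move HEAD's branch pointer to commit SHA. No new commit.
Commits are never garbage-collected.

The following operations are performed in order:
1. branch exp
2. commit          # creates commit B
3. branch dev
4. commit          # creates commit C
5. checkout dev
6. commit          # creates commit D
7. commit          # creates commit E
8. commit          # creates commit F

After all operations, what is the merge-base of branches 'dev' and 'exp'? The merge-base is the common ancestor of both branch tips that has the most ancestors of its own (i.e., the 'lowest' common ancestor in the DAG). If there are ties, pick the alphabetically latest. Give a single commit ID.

Answer: A

Derivation:
After op 1 (branch): HEAD=main@A [exp=A main=A]
After op 2 (commit): HEAD=main@B [exp=A main=B]
After op 3 (branch): HEAD=main@B [dev=B exp=A main=B]
After op 4 (commit): HEAD=main@C [dev=B exp=A main=C]
After op 5 (checkout): HEAD=dev@B [dev=B exp=A main=C]
After op 6 (commit): HEAD=dev@D [dev=D exp=A main=C]
After op 7 (commit): HEAD=dev@E [dev=E exp=A main=C]
After op 8 (commit): HEAD=dev@F [dev=F exp=A main=C]
ancestors(dev=F): ['A', 'B', 'D', 'E', 'F']
ancestors(exp=A): ['A']
common: ['A']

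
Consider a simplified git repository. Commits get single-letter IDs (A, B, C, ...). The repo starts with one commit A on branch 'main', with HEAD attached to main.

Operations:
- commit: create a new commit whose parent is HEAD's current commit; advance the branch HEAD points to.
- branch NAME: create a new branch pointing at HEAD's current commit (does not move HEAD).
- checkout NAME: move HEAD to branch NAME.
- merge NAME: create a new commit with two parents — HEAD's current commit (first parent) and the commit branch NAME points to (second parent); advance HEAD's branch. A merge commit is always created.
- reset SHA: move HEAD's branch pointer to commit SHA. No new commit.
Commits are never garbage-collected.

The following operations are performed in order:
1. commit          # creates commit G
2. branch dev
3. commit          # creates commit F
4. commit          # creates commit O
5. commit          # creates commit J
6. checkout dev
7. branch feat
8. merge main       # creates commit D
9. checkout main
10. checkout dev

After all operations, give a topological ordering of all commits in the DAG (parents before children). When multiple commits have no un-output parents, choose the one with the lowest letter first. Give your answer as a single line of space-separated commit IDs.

After op 1 (commit): HEAD=main@G [main=G]
After op 2 (branch): HEAD=main@G [dev=G main=G]
After op 3 (commit): HEAD=main@F [dev=G main=F]
After op 4 (commit): HEAD=main@O [dev=G main=O]
After op 5 (commit): HEAD=main@J [dev=G main=J]
After op 6 (checkout): HEAD=dev@G [dev=G main=J]
After op 7 (branch): HEAD=dev@G [dev=G feat=G main=J]
After op 8 (merge): HEAD=dev@D [dev=D feat=G main=J]
After op 9 (checkout): HEAD=main@J [dev=D feat=G main=J]
After op 10 (checkout): HEAD=dev@D [dev=D feat=G main=J]
commit A: parents=[]
commit D: parents=['G', 'J']
commit F: parents=['G']
commit G: parents=['A']
commit J: parents=['O']
commit O: parents=['F']

Answer: A G F O J D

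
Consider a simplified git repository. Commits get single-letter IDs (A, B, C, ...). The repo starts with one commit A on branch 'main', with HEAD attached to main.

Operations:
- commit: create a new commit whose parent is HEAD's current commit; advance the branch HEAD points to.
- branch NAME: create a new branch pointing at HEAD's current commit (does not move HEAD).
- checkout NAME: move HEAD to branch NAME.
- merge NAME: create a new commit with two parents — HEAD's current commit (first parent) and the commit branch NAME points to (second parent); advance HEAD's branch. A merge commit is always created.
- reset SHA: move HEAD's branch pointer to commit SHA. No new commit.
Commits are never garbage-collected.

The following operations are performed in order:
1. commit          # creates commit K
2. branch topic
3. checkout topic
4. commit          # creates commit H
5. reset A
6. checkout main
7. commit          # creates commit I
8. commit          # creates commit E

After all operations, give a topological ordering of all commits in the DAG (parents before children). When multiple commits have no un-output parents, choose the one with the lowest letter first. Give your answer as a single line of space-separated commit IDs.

After op 1 (commit): HEAD=main@K [main=K]
After op 2 (branch): HEAD=main@K [main=K topic=K]
After op 3 (checkout): HEAD=topic@K [main=K topic=K]
After op 4 (commit): HEAD=topic@H [main=K topic=H]
After op 5 (reset): HEAD=topic@A [main=K topic=A]
After op 6 (checkout): HEAD=main@K [main=K topic=A]
After op 7 (commit): HEAD=main@I [main=I topic=A]
After op 8 (commit): HEAD=main@E [main=E topic=A]
commit A: parents=[]
commit E: parents=['I']
commit H: parents=['K']
commit I: parents=['K']
commit K: parents=['A']

Answer: A K H I E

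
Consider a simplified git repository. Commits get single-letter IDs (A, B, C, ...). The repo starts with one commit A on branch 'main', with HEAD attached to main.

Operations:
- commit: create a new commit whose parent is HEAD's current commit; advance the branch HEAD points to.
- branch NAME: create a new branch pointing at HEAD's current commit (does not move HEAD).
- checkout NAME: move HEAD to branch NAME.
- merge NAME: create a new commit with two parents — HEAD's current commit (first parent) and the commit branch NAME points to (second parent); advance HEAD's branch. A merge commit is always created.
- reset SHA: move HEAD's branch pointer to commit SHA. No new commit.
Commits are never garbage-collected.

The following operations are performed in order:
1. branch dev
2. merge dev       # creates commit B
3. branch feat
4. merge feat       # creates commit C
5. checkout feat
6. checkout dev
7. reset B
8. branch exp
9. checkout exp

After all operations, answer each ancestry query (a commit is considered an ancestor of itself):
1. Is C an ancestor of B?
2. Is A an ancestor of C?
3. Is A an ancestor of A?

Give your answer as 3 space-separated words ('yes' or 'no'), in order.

Answer: no yes yes

Derivation:
After op 1 (branch): HEAD=main@A [dev=A main=A]
After op 2 (merge): HEAD=main@B [dev=A main=B]
After op 3 (branch): HEAD=main@B [dev=A feat=B main=B]
After op 4 (merge): HEAD=main@C [dev=A feat=B main=C]
After op 5 (checkout): HEAD=feat@B [dev=A feat=B main=C]
After op 6 (checkout): HEAD=dev@A [dev=A feat=B main=C]
After op 7 (reset): HEAD=dev@B [dev=B feat=B main=C]
After op 8 (branch): HEAD=dev@B [dev=B exp=B feat=B main=C]
After op 9 (checkout): HEAD=exp@B [dev=B exp=B feat=B main=C]
ancestors(B) = {A,B}; C in? no
ancestors(C) = {A,B,C}; A in? yes
ancestors(A) = {A}; A in? yes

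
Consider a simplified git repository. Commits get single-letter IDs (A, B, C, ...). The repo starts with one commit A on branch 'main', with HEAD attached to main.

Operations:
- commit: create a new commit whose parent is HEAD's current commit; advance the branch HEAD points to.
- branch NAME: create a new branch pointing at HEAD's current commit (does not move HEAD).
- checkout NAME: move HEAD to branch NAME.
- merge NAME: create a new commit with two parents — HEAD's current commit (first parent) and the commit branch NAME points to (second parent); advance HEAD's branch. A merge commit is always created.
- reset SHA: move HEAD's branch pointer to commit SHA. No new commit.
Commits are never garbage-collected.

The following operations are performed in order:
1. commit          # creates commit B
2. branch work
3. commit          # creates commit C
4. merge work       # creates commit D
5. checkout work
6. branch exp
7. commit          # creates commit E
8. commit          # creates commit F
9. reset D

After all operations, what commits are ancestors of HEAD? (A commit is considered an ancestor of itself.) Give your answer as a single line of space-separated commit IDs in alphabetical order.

Answer: A B C D

Derivation:
After op 1 (commit): HEAD=main@B [main=B]
After op 2 (branch): HEAD=main@B [main=B work=B]
After op 3 (commit): HEAD=main@C [main=C work=B]
After op 4 (merge): HEAD=main@D [main=D work=B]
After op 5 (checkout): HEAD=work@B [main=D work=B]
After op 6 (branch): HEAD=work@B [exp=B main=D work=B]
After op 7 (commit): HEAD=work@E [exp=B main=D work=E]
After op 8 (commit): HEAD=work@F [exp=B main=D work=F]
After op 9 (reset): HEAD=work@D [exp=B main=D work=D]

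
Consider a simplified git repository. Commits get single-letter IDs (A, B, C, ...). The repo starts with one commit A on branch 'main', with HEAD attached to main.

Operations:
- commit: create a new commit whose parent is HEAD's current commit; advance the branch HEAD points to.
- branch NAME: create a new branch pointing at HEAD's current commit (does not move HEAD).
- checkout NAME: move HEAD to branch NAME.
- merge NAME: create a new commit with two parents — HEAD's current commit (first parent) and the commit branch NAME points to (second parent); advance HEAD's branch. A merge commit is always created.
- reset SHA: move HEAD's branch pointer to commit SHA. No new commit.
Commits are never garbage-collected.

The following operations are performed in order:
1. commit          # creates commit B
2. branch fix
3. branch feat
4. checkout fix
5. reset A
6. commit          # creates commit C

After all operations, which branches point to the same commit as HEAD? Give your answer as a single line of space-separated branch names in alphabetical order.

Answer: fix

Derivation:
After op 1 (commit): HEAD=main@B [main=B]
After op 2 (branch): HEAD=main@B [fix=B main=B]
After op 3 (branch): HEAD=main@B [feat=B fix=B main=B]
After op 4 (checkout): HEAD=fix@B [feat=B fix=B main=B]
After op 5 (reset): HEAD=fix@A [feat=B fix=A main=B]
After op 6 (commit): HEAD=fix@C [feat=B fix=C main=B]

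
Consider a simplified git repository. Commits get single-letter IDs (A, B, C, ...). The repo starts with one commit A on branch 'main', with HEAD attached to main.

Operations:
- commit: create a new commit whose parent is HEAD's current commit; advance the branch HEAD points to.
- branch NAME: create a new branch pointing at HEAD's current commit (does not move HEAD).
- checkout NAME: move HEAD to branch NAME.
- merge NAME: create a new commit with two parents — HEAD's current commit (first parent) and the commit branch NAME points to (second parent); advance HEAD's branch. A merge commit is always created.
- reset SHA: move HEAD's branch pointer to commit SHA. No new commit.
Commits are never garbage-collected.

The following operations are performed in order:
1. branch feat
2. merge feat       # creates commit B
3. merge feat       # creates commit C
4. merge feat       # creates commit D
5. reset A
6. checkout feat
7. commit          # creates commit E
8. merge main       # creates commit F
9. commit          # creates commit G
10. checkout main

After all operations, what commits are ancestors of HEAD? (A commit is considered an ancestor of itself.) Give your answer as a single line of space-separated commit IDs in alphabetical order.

After op 1 (branch): HEAD=main@A [feat=A main=A]
After op 2 (merge): HEAD=main@B [feat=A main=B]
After op 3 (merge): HEAD=main@C [feat=A main=C]
After op 4 (merge): HEAD=main@D [feat=A main=D]
After op 5 (reset): HEAD=main@A [feat=A main=A]
After op 6 (checkout): HEAD=feat@A [feat=A main=A]
After op 7 (commit): HEAD=feat@E [feat=E main=A]
After op 8 (merge): HEAD=feat@F [feat=F main=A]
After op 9 (commit): HEAD=feat@G [feat=G main=A]
After op 10 (checkout): HEAD=main@A [feat=G main=A]

Answer: A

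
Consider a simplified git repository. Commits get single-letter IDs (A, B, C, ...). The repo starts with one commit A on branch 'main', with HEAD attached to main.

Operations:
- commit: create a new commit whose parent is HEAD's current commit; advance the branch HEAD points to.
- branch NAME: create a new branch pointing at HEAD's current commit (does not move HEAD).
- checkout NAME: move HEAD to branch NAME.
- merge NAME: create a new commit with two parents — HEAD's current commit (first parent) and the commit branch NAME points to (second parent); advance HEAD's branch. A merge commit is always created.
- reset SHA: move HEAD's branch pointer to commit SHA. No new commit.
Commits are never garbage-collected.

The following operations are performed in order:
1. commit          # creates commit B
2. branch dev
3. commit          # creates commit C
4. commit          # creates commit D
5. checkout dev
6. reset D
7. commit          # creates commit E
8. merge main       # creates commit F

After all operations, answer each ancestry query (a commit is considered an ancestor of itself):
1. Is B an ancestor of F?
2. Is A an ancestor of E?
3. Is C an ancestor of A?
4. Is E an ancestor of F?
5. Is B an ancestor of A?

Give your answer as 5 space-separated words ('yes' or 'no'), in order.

Answer: yes yes no yes no

Derivation:
After op 1 (commit): HEAD=main@B [main=B]
After op 2 (branch): HEAD=main@B [dev=B main=B]
After op 3 (commit): HEAD=main@C [dev=B main=C]
After op 4 (commit): HEAD=main@D [dev=B main=D]
After op 5 (checkout): HEAD=dev@B [dev=B main=D]
After op 6 (reset): HEAD=dev@D [dev=D main=D]
After op 7 (commit): HEAD=dev@E [dev=E main=D]
After op 8 (merge): HEAD=dev@F [dev=F main=D]
ancestors(F) = {A,B,C,D,E,F}; B in? yes
ancestors(E) = {A,B,C,D,E}; A in? yes
ancestors(A) = {A}; C in? no
ancestors(F) = {A,B,C,D,E,F}; E in? yes
ancestors(A) = {A}; B in? no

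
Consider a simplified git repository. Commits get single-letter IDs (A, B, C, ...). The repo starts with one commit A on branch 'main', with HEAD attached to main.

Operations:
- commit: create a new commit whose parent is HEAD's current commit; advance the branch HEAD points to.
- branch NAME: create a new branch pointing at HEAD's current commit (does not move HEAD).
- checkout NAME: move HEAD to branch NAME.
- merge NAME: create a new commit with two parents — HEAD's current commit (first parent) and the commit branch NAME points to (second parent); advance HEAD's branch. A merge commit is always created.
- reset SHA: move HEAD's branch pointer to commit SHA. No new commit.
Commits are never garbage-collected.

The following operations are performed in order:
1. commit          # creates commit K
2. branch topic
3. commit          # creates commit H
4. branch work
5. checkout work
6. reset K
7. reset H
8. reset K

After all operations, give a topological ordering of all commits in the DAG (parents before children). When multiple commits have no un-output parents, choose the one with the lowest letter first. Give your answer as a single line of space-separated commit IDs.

After op 1 (commit): HEAD=main@K [main=K]
After op 2 (branch): HEAD=main@K [main=K topic=K]
After op 3 (commit): HEAD=main@H [main=H topic=K]
After op 4 (branch): HEAD=main@H [main=H topic=K work=H]
After op 5 (checkout): HEAD=work@H [main=H topic=K work=H]
After op 6 (reset): HEAD=work@K [main=H topic=K work=K]
After op 7 (reset): HEAD=work@H [main=H topic=K work=H]
After op 8 (reset): HEAD=work@K [main=H topic=K work=K]
commit A: parents=[]
commit H: parents=['K']
commit K: parents=['A']

Answer: A K H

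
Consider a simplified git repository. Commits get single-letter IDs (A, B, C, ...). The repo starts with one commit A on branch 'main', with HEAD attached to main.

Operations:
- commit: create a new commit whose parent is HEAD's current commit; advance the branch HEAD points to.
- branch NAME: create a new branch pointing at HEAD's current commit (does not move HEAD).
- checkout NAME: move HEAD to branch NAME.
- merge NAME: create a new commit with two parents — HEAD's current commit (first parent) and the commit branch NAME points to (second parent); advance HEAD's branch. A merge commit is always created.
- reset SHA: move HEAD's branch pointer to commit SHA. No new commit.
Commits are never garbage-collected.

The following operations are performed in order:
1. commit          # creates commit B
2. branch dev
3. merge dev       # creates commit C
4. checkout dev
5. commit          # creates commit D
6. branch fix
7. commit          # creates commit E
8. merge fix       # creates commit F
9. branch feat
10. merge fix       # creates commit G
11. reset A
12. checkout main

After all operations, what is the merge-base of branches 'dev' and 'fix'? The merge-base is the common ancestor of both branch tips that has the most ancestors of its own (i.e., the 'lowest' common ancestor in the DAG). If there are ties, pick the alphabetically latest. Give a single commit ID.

After op 1 (commit): HEAD=main@B [main=B]
After op 2 (branch): HEAD=main@B [dev=B main=B]
After op 3 (merge): HEAD=main@C [dev=B main=C]
After op 4 (checkout): HEAD=dev@B [dev=B main=C]
After op 5 (commit): HEAD=dev@D [dev=D main=C]
After op 6 (branch): HEAD=dev@D [dev=D fix=D main=C]
After op 7 (commit): HEAD=dev@E [dev=E fix=D main=C]
After op 8 (merge): HEAD=dev@F [dev=F fix=D main=C]
After op 9 (branch): HEAD=dev@F [dev=F feat=F fix=D main=C]
After op 10 (merge): HEAD=dev@G [dev=G feat=F fix=D main=C]
After op 11 (reset): HEAD=dev@A [dev=A feat=F fix=D main=C]
After op 12 (checkout): HEAD=main@C [dev=A feat=F fix=D main=C]
ancestors(dev=A): ['A']
ancestors(fix=D): ['A', 'B', 'D']
common: ['A']

Answer: A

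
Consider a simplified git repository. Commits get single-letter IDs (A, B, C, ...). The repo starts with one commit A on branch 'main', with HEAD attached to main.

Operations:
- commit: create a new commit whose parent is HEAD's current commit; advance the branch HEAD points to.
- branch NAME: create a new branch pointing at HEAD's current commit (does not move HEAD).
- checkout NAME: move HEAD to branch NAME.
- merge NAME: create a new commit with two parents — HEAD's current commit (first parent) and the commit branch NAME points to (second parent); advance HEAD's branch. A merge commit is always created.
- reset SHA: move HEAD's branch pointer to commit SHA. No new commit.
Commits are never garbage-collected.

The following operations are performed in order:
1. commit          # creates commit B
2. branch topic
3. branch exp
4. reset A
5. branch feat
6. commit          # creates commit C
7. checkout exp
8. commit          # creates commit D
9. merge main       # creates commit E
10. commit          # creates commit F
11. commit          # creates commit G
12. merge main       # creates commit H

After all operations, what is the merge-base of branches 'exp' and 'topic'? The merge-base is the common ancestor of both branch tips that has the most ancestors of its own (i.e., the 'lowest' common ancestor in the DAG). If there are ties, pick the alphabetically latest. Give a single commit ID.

After op 1 (commit): HEAD=main@B [main=B]
After op 2 (branch): HEAD=main@B [main=B topic=B]
After op 3 (branch): HEAD=main@B [exp=B main=B topic=B]
After op 4 (reset): HEAD=main@A [exp=B main=A topic=B]
After op 5 (branch): HEAD=main@A [exp=B feat=A main=A topic=B]
After op 6 (commit): HEAD=main@C [exp=B feat=A main=C topic=B]
After op 7 (checkout): HEAD=exp@B [exp=B feat=A main=C topic=B]
After op 8 (commit): HEAD=exp@D [exp=D feat=A main=C topic=B]
After op 9 (merge): HEAD=exp@E [exp=E feat=A main=C topic=B]
After op 10 (commit): HEAD=exp@F [exp=F feat=A main=C topic=B]
After op 11 (commit): HEAD=exp@G [exp=G feat=A main=C topic=B]
After op 12 (merge): HEAD=exp@H [exp=H feat=A main=C topic=B]
ancestors(exp=H): ['A', 'B', 'C', 'D', 'E', 'F', 'G', 'H']
ancestors(topic=B): ['A', 'B']
common: ['A', 'B']

Answer: B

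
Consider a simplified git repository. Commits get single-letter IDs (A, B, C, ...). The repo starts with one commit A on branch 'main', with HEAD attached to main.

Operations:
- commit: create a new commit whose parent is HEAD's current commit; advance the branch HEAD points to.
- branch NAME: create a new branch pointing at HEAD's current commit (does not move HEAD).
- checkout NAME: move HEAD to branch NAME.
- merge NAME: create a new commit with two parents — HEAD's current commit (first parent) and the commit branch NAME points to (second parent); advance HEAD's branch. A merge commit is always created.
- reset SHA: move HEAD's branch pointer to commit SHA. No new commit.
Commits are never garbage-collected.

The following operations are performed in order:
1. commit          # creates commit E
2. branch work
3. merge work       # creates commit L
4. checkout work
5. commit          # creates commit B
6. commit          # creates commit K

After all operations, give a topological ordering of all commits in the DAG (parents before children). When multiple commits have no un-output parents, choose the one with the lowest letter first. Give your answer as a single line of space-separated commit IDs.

Answer: A E B K L

Derivation:
After op 1 (commit): HEAD=main@E [main=E]
After op 2 (branch): HEAD=main@E [main=E work=E]
After op 3 (merge): HEAD=main@L [main=L work=E]
After op 4 (checkout): HEAD=work@E [main=L work=E]
After op 5 (commit): HEAD=work@B [main=L work=B]
After op 6 (commit): HEAD=work@K [main=L work=K]
commit A: parents=[]
commit B: parents=['E']
commit E: parents=['A']
commit K: parents=['B']
commit L: parents=['E', 'E']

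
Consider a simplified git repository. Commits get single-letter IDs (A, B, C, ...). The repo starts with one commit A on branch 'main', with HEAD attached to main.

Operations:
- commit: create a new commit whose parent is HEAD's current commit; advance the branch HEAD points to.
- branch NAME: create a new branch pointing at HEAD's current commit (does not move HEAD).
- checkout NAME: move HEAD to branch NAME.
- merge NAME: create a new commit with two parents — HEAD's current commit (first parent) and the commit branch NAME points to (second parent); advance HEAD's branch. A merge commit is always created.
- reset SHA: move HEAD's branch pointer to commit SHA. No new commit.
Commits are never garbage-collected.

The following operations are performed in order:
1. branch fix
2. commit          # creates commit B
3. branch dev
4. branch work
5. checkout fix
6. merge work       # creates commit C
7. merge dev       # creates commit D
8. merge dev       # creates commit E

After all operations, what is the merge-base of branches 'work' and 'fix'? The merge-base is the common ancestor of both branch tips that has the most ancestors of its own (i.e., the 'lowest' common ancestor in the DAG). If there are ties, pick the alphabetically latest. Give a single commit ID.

After op 1 (branch): HEAD=main@A [fix=A main=A]
After op 2 (commit): HEAD=main@B [fix=A main=B]
After op 3 (branch): HEAD=main@B [dev=B fix=A main=B]
After op 4 (branch): HEAD=main@B [dev=B fix=A main=B work=B]
After op 5 (checkout): HEAD=fix@A [dev=B fix=A main=B work=B]
After op 6 (merge): HEAD=fix@C [dev=B fix=C main=B work=B]
After op 7 (merge): HEAD=fix@D [dev=B fix=D main=B work=B]
After op 8 (merge): HEAD=fix@E [dev=B fix=E main=B work=B]
ancestors(work=B): ['A', 'B']
ancestors(fix=E): ['A', 'B', 'C', 'D', 'E']
common: ['A', 'B']

Answer: B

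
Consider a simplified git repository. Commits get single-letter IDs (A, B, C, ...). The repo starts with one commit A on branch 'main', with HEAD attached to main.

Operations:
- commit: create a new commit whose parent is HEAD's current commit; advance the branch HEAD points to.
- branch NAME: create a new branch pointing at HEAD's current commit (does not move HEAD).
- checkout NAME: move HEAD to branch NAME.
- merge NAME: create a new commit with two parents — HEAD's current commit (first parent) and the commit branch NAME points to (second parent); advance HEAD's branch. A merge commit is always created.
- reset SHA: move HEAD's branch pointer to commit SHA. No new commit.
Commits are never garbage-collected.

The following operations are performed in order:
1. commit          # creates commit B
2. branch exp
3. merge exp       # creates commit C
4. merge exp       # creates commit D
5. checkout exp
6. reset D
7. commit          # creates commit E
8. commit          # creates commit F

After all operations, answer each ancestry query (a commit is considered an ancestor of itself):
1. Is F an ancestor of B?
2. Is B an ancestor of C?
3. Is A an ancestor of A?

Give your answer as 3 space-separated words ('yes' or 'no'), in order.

After op 1 (commit): HEAD=main@B [main=B]
After op 2 (branch): HEAD=main@B [exp=B main=B]
After op 3 (merge): HEAD=main@C [exp=B main=C]
After op 4 (merge): HEAD=main@D [exp=B main=D]
After op 5 (checkout): HEAD=exp@B [exp=B main=D]
After op 6 (reset): HEAD=exp@D [exp=D main=D]
After op 7 (commit): HEAD=exp@E [exp=E main=D]
After op 8 (commit): HEAD=exp@F [exp=F main=D]
ancestors(B) = {A,B}; F in? no
ancestors(C) = {A,B,C}; B in? yes
ancestors(A) = {A}; A in? yes

Answer: no yes yes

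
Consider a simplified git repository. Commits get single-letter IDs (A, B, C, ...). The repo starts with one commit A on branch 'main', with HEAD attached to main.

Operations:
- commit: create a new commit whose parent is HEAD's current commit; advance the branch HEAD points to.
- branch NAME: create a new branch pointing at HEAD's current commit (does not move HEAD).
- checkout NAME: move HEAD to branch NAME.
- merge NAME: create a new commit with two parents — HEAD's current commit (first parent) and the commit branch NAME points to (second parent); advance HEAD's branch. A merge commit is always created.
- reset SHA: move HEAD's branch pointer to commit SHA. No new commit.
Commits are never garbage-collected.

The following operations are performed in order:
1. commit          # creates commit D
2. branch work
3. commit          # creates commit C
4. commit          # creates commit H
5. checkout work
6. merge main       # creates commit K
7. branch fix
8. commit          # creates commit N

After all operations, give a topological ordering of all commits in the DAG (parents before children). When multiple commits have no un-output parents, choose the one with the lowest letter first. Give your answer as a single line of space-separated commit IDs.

After op 1 (commit): HEAD=main@D [main=D]
After op 2 (branch): HEAD=main@D [main=D work=D]
After op 3 (commit): HEAD=main@C [main=C work=D]
After op 4 (commit): HEAD=main@H [main=H work=D]
After op 5 (checkout): HEAD=work@D [main=H work=D]
After op 6 (merge): HEAD=work@K [main=H work=K]
After op 7 (branch): HEAD=work@K [fix=K main=H work=K]
After op 8 (commit): HEAD=work@N [fix=K main=H work=N]
commit A: parents=[]
commit C: parents=['D']
commit D: parents=['A']
commit H: parents=['C']
commit K: parents=['D', 'H']
commit N: parents=['K']

Answer: A D C H K N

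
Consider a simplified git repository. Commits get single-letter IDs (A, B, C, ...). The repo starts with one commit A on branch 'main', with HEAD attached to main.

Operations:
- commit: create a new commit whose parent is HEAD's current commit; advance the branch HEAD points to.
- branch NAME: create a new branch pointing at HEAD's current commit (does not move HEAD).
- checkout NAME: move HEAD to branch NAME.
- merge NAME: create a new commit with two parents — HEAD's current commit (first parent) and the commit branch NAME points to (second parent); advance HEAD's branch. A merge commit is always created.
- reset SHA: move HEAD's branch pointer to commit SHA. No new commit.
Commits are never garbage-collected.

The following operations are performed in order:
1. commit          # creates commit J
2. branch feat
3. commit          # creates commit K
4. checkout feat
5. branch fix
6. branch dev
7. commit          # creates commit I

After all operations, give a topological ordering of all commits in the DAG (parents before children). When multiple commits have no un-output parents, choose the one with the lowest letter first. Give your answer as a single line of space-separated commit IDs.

After op 1 (commit): HEAD=main@J [main=J]
After op 2 (branch): HEAD=main@J [feat=J main=J]
After op 3 (commit): HEAD=main@K [feat=J main=K]
After op 4 (checkout): HEAD=feat@J [feat=J main=K]
After op 5 (branch): HEAD=feat@J [feat=J fix=J main=K]
After op 6 (branch): HEAD=feat@J [dev=J feat=J fix=J main=K]
After op 7 (commit): HEAD=feat@I [dev=J feat=I fix=J main=K]
commit A: parents=[]
commit I: parents=['J']
commit J: parents=['A']
commit K: parents=['J']

Answer: A J I K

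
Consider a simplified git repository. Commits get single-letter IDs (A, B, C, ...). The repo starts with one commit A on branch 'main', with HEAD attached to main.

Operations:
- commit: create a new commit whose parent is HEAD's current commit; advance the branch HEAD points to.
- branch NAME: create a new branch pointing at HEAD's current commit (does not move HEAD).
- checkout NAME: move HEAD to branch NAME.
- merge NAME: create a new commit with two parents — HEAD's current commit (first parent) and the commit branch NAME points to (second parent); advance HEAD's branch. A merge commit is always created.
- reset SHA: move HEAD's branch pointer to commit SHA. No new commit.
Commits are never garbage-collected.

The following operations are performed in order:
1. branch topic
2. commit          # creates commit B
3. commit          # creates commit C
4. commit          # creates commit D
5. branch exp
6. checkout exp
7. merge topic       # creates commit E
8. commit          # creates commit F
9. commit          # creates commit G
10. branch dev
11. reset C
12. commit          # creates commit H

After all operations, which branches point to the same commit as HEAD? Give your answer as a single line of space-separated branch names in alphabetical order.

Answer: exp

Derivation:
After op 1 (branch): HEAD=main@A [main=A topic=A]
After op 2 (commit): HEAD=main@B [main=B topic=A]
After op 3 (commit): HEAD=main@C [main=C topic=A]
After op 4 (commit): HEAD=main@D [main=D topic=A]
After op 5 (branch): HEAD=main@D [exp=D main=D topic=A]
After op 6 (checkout): HEAD=exp@D [exp=D main=D topic=A]
After op 7 (merge): HEAD=exp@E [exp=E main=D topic=A]
After op 8 (commit): HEAD=exp@F [exp=F main=D topic=A]
After op 9 (commit): HEAD=exp@G [exp=G main=D topic=A]
After op 10 (branch): HEAD=exp@G [dev=G exp=G main=D topic=A]
After op 11 (reset): HEAD=exp@C [dev=G exp=C main=D topic=A]
After op 12 (commit): HEAD=exp@H [dev=G exp=H main=D topic=A]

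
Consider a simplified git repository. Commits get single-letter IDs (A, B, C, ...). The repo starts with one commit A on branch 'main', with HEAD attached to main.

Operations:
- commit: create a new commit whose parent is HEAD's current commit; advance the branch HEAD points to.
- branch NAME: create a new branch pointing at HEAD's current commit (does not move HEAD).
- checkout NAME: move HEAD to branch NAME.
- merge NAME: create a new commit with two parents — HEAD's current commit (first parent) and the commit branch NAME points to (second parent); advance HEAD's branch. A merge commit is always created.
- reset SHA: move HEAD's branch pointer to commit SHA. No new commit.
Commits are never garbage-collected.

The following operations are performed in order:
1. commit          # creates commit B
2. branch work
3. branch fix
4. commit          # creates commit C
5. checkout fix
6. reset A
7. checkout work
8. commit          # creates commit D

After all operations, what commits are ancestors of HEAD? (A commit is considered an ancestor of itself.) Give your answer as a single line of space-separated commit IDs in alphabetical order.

Answer: A B D

Derivation:
After op 1 (commit): HEAD=main@B [main=B]
After op 2 (branch): HEAD=main@B [main=B work=B]
After op 3 (branch): HEAD=main@B [fix=B main=B work=B]
After op 4 (commit): HEAD=main@C [fix=B main=C work=B]
After op 5 (checkout): HEAD=fix@B [fix=B main=C work=B]
After op 6 (reset): HEAD=fix@A [fix=A main=C work=B]
After op 7 (checkout): HEAD=work@B [fix=A main=C work=B]
After op 8 (commit): HEAD=work@D [fix=A main=C work=D]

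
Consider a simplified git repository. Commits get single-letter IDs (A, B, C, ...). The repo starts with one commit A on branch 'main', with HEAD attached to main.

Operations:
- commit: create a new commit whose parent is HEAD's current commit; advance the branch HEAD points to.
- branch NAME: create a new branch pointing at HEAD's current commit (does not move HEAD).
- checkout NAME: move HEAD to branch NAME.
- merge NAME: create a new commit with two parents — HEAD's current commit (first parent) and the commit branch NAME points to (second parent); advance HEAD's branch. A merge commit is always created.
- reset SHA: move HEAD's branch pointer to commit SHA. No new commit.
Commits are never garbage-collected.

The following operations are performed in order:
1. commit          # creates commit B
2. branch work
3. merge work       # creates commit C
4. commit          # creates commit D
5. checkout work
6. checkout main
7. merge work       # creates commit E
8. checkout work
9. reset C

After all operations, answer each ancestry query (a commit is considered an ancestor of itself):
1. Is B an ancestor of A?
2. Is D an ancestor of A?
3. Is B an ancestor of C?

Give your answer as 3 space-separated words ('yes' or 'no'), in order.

After op 1 (commit): HEAD=main@B [main=B]
After op 2 (branch): HEAD=main@B [main=B work=B]
After op 3 (merge): HEAD=main@C [main=C work=B]
After op 4 (commit): HEAD=main@D [main=D work=B]
After op 5 (checkout): HEAD=work@B [main=D work=B]
After op 6 (checkout): HEAD=main@D [main=D work=B]
After op 7 (merge): HEAD=main@E [main=E work=B]
After op 8 (checkout): HEAD=work@B [main=E work=B]
After op 9 (reset): HEAD=work@C [main=E work=C]
ancestors(A) = {A}; B in? no
ancestors(A) = {A}; D in? no
ancestors(C) = {A,B,C}; B in? yes

Answer: no no yes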